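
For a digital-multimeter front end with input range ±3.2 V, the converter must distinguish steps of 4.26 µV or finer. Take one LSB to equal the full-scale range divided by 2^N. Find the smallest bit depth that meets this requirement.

The full-scale span is 3.2 − (-3.2) = 6.4 V.
Required number of levels: 6.4/4.26 µV = 1.5023e6; smallest N with 2^N ≥ that is 21.

21 bits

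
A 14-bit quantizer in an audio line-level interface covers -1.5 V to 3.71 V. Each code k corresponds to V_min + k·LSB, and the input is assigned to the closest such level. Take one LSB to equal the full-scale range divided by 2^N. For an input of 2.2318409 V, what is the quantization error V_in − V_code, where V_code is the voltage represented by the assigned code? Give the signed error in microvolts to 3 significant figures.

Full-scale range = 3.71 V − (-1.5 V) = 5.21 V. LSB = 5.21 V / 2^14 ≈ 318.0 µV.
(2.2318409 − (-1.5)) / LSB = 3.7318409 × 16384/5.21 = 11735.6010. Nearest integer: k = 11736.
Reconstructed level: -1.5 + 11736 × 5.21/16384 V = 2.2319677734 V.
V_in − V_code = 2.2318409 − (2.2319677734) = −127 µV.

−127 µV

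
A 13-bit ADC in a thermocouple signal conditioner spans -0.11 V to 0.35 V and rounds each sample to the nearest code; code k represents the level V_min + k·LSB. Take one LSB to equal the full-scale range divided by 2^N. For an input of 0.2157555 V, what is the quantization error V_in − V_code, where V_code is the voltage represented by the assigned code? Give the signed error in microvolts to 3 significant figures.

The full-scale span is 0.35 − (-0.11) = 0.46 V. LSB = 0.46 V / 2^13 ≈ 56.15 µV.
Position in LSBs: (0.2157555 − (-0.11)) × 8192/0.46 = 5801.2806; rounding gives k = 5801.
Reconstructed level: -0.11 + 5801 × 0.46/8192 V = 0.2157397461 V.
Error = V_in − V_code = 0.2157555 − (0.2157397461) = +15.8 µV.

+15.8 µV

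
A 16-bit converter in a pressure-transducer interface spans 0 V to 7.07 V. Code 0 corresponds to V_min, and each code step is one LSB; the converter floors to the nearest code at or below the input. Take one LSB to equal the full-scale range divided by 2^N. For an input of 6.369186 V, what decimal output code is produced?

59039

Range is 7.07 V. LSB = 7.07 V / 2^16 ≈ 107.9 µV.
code = ⌊(V_in − V_min)/LSB⌋ = ⌊(V_in − V_min) × 2^16 / range⌋
     = ⌊(6.369186 − (0)) × 65536 / 7.07⌋ = ⌊6.369186 × 65536/7.07⌋
     = ⌊59039.742⌋ = 59039.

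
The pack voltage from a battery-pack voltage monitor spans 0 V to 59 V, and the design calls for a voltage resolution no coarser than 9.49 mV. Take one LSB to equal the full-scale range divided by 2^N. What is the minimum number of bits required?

Span = 59 V.
Required number of levels: 59/9.49 mV = 6217.1; smallest N with 2^N ≥ that is 13.

13 bits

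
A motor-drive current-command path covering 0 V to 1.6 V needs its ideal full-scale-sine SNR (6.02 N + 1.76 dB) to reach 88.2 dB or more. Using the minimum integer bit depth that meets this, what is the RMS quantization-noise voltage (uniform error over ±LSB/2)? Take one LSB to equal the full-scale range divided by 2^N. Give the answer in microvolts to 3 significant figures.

V_FS = 1.6 V.
N ≥ (88.2 − 1.76)/6.02 = 14.359 → N_min = 15.
LSB = 1.6 V / 2^15 = 48.828 µV.
RMS noise = LSB/√12 = 14.1 µV.

14.1 µV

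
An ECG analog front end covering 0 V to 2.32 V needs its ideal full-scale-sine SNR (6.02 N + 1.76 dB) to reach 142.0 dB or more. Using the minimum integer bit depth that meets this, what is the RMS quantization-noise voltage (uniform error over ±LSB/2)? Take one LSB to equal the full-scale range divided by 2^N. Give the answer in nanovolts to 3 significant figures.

39.9 nV

Range is 2.32 V.
Solving 6.02 N ≥ 142.0 − 1.76: N ≥ 23.296. Round up → N = 24.
LSB = 2.32 V ÷ 2^24 = 2.32/16777216 V = 138.28 nV.
RMS noise = LSB/√12 = 39.9 nV.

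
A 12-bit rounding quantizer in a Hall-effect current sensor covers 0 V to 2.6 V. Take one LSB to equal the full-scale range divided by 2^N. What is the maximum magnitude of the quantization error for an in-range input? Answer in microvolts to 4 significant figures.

V_FS = 2.6 V.
LSB = 2.6 V / 2^12 = 0.634766 mV.
A rounding quantizer has |error| ≤ LSB/2 = 317.4 µV.

317.4 µV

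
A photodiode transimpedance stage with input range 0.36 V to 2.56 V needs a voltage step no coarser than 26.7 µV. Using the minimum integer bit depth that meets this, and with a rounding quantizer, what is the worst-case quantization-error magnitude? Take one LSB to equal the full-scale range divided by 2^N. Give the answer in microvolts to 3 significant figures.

The full-scale span is 2.56 − (0.36) = 2.2 V.
2.2 V / 26.7 µV = 82400. Since 2^16 = 65536 and 2^17 = 131072, N = 17.
Step size = 2.2/131072 V = 16.785 µV.
Max error for round-to-nearest is LSB/2 = 8.39 µV.

8.39 µV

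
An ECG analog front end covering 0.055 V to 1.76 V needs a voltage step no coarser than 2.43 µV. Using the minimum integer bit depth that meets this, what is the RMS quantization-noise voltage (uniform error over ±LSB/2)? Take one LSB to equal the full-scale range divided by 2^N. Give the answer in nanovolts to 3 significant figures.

The full-scale span is 1.76 − (0.055) = 1.705 V.
Required number of levels: 1.705/2.43 µV = 701650; smallest N with 2^N ≥ that is 20.
Step size = 1.705/1048576 V = 1.6260 µV.
σ_q = LSB/√12 = 1.6260 µV/3.4641 = 469 nV.

469 nV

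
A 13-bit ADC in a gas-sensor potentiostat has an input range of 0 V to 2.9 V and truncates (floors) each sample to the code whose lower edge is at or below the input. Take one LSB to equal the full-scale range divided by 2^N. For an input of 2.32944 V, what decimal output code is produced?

6580

Range is 2.9 V. LSB = 2.9 V / 2^13 ≈ 354.0 µV.
(V_in − V_min) × 2^13/range = (2.32944 − (0)) × 8192/2.9 = 6580.266.
Floor → code = 6580.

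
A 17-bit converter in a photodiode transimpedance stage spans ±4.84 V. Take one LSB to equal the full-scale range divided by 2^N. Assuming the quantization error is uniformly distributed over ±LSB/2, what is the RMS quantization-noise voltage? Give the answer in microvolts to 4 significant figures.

The full-scale span is 4.84 − (-4.84) = 9.68 V.
Step size = 9.68/131072 V = 73.8525 µV.
σ_q = LSB/√12 = 73.8525 µV/3.4641 = 21.32 µV.

21.32 µV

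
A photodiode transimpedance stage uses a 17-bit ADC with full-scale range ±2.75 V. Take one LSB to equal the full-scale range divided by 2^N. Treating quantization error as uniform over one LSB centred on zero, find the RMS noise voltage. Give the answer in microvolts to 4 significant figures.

12.11 µV

Full-scale range = 2.75 V − (-2.75 V) = 5.5 V.
Step size = 5.5/131072 V = 41.9617 µV.
RMS of a uniform error over width LSB is LSB/√12 = 12.11 µV.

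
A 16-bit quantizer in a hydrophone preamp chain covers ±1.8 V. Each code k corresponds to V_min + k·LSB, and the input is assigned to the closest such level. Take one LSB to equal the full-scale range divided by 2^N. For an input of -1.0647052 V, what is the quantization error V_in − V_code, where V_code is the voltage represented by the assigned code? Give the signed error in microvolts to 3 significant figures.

−20.1 µV

Span: 1.8 V − (-1.8 V) = 3.6 V. LSB = 3.6 V / 2^16 ≈ 54.93 µV.
Position in LSBs: (-1.0647052 − (-1.8)) × 65536/3.6 = 13385.6333; rounding gives k = 13386.
Reconstructed level: -1.8 + 13386 × 3.6/65536 V = -1.0646850586 V.
Error = V_in − V_code = -1.0647052 − (-1.0646850586) = −20.1 µV.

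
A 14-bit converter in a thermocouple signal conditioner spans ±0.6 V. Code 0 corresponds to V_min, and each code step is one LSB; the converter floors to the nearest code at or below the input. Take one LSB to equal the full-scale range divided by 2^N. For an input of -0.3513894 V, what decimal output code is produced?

Span: 0.6 V − (-0.6 V) = 1.2 V. LSB = 1.2 V / 2^14 ≈ 73.24 µV.
V_in − V_min = -0.3513894 − (-0.6) = 0.2486106 V.
Divide by LSB: 0.2486106 × 16384/1.2 = 3394.3634.
Truncating gives code 3394.

3394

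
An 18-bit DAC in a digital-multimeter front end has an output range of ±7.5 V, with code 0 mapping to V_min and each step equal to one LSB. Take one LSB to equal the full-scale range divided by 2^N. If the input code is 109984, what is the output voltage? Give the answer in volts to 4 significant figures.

Span: 7.5 V − (-7.5 V) = 15 V. LSB = 15 V / 2^18.
Output = V_min + (109984/262144) × range = -7.5 + 0.419556 × 15 V
      = -7.5 V + 6.29333 V = -1.20667 V.

-1.207 V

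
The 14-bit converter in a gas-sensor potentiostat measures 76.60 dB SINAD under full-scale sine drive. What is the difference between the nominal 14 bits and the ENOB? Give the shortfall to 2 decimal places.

Effective bits = (76.60 − 1.76)/6.02 = 12.4319.
Lost resolution: 14 − 12.4319 = 1.5681 bits.

1.57 bits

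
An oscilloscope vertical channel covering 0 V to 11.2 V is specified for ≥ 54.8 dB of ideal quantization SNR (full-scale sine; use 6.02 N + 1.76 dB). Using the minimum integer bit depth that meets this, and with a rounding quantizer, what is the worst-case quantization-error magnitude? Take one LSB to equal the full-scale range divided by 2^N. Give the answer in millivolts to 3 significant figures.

10.9 mV

Span = 11.2 V.
6.02 N + 1.76 ≥ 54.8 gives N ≥ 8.811, so the minimum integer is 9.
LSB = 11.2 V ÷ 2^9 = 11.2/512 V = 21.875 mV.
|e|_max = LSB/2 = 10.9 mV.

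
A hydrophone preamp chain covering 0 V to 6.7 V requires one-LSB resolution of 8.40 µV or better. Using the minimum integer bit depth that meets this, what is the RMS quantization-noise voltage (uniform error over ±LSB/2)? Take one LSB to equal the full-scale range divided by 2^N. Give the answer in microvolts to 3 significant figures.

1.84 µV

Span = 6.7 V.
6.7 V / 8.40 µV = 797600. Since 2^19 = 524288 and 2^20 = 1048576, N = 20.
One LSB is 6.7 V / 1048576 = 6.3896 µV.
RMS noise = LSB/√12 = 1.84 µV.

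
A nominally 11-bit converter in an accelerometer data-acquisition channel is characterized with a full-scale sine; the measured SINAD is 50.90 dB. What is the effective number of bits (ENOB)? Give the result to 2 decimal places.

ENOB = (50.90 − 1.76)/6.02 = 8.1628 bits.

8.16 bits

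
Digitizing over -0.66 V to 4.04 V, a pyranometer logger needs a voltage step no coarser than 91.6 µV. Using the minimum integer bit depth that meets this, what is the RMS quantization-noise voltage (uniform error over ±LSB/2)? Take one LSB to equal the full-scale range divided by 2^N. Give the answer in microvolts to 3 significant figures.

Span: 4.04 V − (-0.66 V) = 4.7 V.
Need 2^N ≥ 4.7 V / 91.6 µV = 51310 → N_min = 16.
LSB = 4.7 V ÷ 2^16 = 4.7/65536 V = 71.716 µV.
V_rms = LSB/√12 = 20.7 µV.

20.7 µV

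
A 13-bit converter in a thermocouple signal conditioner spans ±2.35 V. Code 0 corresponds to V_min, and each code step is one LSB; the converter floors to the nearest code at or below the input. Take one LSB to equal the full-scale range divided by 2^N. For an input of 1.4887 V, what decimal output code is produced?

Span: 2.35 V − (-2.35 V) = 4.7 V. LSB = 4.7 V / 2^13 ≈ 0.5737 mV.
V_in − V_min = 1.4887 − (-2.35) = 3.8387 V.
Divide by LSB: 3.8387 × 8192/4.7 = 6690.7724.
Truncating gives code 6690.

6690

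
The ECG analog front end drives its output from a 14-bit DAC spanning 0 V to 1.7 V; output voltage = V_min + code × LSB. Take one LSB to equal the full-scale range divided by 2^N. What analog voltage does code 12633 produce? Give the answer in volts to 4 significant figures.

Full-scale range = 1.7 V. LSB = 1.7 V / 2^14.
V_out = V_min + code × LSB = 0 V + 12633 × 1.7 V / 16384
      = 0 V + 1.31080 V = 1.31080 V.

1.311 V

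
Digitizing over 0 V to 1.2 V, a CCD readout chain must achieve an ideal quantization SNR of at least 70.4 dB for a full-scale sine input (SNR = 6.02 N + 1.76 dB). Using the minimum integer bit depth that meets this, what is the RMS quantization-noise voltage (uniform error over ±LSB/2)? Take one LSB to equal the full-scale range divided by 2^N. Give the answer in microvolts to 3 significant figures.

84.6 µV

Span = 1.2 V.
6.02 N + 1.76 ≥ 70.4 gives N ≥ 11.402, so the minimum integer is 12.
Step size = 1.2/4096 V = 292.97 µV.
σ_q = LSB/√12 = 292.97 µV/3.4641 = 84.6 µV.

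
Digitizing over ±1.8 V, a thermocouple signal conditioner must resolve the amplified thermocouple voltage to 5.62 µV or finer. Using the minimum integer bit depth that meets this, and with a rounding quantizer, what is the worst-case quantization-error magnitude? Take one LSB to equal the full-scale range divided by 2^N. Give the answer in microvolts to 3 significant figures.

1.72 µV

The full-scale span is 1.8 − (-1.8) = 3.6 V.
Need 2^N ≥ 3.6 V / 5.62 µV = 640600 → N_min = 20.
LSB = 3.6 V ÷ 2^20 = 3.6/1048576 V = 3.4332 µV.
Max error for round-to-nearest is LSB/2 = 1.72 µV.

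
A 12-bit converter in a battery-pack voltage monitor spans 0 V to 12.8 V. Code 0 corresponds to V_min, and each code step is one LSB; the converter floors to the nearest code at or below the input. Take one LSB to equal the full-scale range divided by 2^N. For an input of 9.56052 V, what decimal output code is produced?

3059

V_FS = 12.8 V. LSB = 12.8 V / 2^12 ≈ 3.125 mV.
V_in − V_min = 9.56052 − (0) = 9.56052 V.
Divide by LSB: 9.56052 × 4096/12.8 = 3059.3664.
Truncating gives code 3059.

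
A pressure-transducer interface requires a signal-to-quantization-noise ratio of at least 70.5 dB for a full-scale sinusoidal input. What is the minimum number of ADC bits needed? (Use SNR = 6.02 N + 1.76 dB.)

12 bits

6.02 N + 1.76 ≥ 70.5 gives N ≥ 11.419, so the minimum integer is 12.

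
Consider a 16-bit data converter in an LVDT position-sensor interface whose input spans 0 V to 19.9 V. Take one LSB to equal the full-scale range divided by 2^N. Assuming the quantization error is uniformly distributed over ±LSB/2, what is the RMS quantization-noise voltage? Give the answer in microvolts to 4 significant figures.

87.66 µV

Range is 19.9 V.
LSB = 19.9 V ÷ 2^16 = 19.9/65536 V = 303.650 µV.
V_rms = LSB/√12 = 303.650 µV / √12 = 87.66 µV.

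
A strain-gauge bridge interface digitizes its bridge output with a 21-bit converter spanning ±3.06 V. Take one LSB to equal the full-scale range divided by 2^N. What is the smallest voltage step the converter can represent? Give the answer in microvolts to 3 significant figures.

2.92 µV

The full-scale span is 3.06 − (-3.06) = 6.12 V.
There are 2^21 = 2097152 steps.
Step size = 6.12/2097152 V = 2.92 µV.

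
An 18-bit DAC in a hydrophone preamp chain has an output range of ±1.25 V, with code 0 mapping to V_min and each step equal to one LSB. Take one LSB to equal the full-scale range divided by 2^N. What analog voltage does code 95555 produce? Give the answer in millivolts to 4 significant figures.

-338.7 mV

The full-scale span is 1.25 − (-1.25) = 2.5 V. LSB = 2.5 V / 2^18.
Output = V_min + (95555/262144) × range = -1.25 + 0.364513 × 2.5 V
      = -1.25 + 0.911283 = -0.338717 V.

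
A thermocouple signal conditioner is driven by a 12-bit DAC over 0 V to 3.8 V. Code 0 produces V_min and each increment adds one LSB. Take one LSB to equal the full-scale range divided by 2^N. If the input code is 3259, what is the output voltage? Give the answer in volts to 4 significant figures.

Span = 3.8 V. LSB = 3.8 V / 2^12.
Output = V_min + (3259/4096) × range = 0 + 0.795654 × 3.8 V
      = 0 V + 3.02349 V = 3.02349 V.

3.023 V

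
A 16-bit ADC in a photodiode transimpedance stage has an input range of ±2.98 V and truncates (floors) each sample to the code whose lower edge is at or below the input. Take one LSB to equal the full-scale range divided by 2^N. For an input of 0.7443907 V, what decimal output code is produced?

40953

Range = 2.98 − (-2.98) = 5.96 V. LSB = 5.96 V / 2^16 ≈ 90.94 µV.
V_in − V_min = 0.7443907 − (-2.98) = 3.7243907 V.
Divide by LSB: 3.7243907 × 65536/5.96 = 40953.3002.
Truncating gives code 40953.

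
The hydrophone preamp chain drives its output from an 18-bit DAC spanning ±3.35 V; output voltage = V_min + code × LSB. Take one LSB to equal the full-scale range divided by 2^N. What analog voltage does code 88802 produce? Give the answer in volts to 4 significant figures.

The full-scale span is 3.35 − (-3.35) = 6.7 V. LSB = 6.7 V / 2^18.
V_out = V_min + code × LSB = -3.35 V + 88802 × 6.7 V / 262144
      = -3.35 + 2.26964 = -1.08036 V.

-1.080 V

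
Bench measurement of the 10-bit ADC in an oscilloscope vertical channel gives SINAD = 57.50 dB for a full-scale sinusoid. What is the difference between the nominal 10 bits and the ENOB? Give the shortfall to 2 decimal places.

ENOB = (SINAD − 1.76)/6.02 = (57.50 − 1.76)/6.02 = 9.2591 bits.
Lost resolution: 10 − 9.2591 = 0.7409 bits.

0.74 bits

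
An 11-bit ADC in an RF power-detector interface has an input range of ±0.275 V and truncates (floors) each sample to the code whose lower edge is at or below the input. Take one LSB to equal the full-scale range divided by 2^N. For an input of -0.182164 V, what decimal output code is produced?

Full-scale range = 0.275 V − (-0.275 V) = 0.55 V. LSB = 0.55 V / 2^11 ≈ 268.6 µV.
(V_in − V_min) × 2^11/range = (-0.182164 − (-0.275)) × 2048/0.55 = 345.688.
Floor → code = 345.

345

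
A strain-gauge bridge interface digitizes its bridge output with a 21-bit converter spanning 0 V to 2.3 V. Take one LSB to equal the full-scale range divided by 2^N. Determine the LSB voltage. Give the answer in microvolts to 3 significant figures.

Full-scale range = 2.3 V.
2^21 = 2097152 levels.
LSB = 2.3 V / 2^21 = 1.10 µV.

1.10 µV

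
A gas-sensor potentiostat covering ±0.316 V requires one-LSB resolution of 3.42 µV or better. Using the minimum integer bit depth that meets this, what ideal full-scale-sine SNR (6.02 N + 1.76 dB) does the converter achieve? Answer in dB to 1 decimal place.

110.1 dB

The full-scale span is 0.316 − (-0.316) = 0.632 V.
Need 2^N ≥ 0.632 V / 3.42 µV = 184800 → N_min = 18.
Ideal SNR at N = 18: 6.02·18 + 1.76 = 110.1 dB.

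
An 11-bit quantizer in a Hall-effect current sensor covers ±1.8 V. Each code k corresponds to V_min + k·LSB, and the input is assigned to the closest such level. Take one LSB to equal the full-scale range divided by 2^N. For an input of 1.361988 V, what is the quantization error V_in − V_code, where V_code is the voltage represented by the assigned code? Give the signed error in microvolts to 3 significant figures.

Range = 1.8 − (-1.8) = 3.6 V. LSB = 3.6 V / 2^11 ≈ 1.758 mV.
(1.361988 − (-1.8)) / LSB = 3.161988 × 2048/3.6 = 1798.8198. Nearest integer: k = 1799.
V_code = V_min + k × range/2^11 = -1.8 + 1799 × 3.6/2048 = 1.362304688 V.
e = 1.361988 − (1.362304688) = −317 µV.

−317 µV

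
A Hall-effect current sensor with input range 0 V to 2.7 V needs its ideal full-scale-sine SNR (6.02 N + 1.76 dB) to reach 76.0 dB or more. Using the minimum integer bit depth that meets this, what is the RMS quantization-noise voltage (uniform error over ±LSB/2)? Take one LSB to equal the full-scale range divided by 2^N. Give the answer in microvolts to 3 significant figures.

V_FS = 2.7 V.
6.02 N + 1.76 ≥ 76.0 gives N ≥ 12.332, so the minimum integer is 13.
LSB = 2.7 V ÷ 2^13 = 2.7/8192 V = 329.59 µV.
RMS noise = LSB/√12 = 95.1 µV.

95.1 µV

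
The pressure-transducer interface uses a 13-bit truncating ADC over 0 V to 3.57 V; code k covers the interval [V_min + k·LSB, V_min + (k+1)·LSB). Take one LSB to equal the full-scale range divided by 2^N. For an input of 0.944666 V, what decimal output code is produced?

Span = 3.57 V. LSB = 3.57 V / 2^13 ≈ 435.8 µV.
V_in − V_min = 0.944666 − (0) = 0.944666 V.
Divide by LSB: 0.944666 × 8192/3.57 = 2167.7042.
Truncating gives code 2167.

2167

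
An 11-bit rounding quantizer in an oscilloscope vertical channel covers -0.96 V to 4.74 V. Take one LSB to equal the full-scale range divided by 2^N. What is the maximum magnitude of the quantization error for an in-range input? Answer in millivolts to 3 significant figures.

The full-scale span is 4.74 − (-0.96) = 5.7 V.
Step size = 5.7/2048 V = 2.7832 mV.
Worst-case error for round-to-nearest is half an LSB: 1.39 mV.

1.39 mV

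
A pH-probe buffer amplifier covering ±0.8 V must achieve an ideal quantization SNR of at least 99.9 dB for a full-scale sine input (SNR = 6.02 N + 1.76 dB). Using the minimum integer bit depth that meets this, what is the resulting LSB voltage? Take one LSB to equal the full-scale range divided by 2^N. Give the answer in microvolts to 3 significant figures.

Range = 0.8 − (-0.8) = 1.6 V.
N ≥ (99.9 − 1.76)/6.02 = 16.302 → N_min = 17.
LSB = 1.6 V / 2^17 = 12.2 µV.

12.2 µV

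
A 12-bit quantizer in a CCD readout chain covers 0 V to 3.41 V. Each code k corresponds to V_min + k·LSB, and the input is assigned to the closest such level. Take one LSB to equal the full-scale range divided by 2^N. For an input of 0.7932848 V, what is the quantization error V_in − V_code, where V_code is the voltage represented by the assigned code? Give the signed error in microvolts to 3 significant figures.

−106 µV

Span = 3.41 V. LSB = 3.41 V / 2^12 ≈ 0.8325 mV.
Position in LSBs: (0.7932848 − (0)) × 4096/3.41 = 952.8723; rounding gives k = 953.
V_code = 0 + (953/4096) × 3.41 = 0.7933911133 V.
V_in − V_code = 0.7932848 − (0.7933911133) = −106 µV.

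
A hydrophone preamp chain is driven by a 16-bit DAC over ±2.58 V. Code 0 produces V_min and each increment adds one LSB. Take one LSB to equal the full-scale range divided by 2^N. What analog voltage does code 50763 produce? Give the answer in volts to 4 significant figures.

1.417 V

The full-scale span is 2.58 − (-2.58) = 5.16 V. LSB = 5.16 V / 2^16.
V_out = V_min + code × LSB = -2.58 V + 50763 × 5.16 V / 65536
      = -2.58 V + 3.99684 V = 1.41684 V.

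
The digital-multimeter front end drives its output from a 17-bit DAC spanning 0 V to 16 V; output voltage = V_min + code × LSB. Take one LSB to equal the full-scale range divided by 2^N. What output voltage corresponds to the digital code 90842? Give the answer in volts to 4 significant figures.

Full-scale range = 16 V. LSB = 16 V / 2^17.
V_out = 0 + 90842 × (16/131072) V
      = 0 V + 11.0891 V = 11.0891 V.

11.09 V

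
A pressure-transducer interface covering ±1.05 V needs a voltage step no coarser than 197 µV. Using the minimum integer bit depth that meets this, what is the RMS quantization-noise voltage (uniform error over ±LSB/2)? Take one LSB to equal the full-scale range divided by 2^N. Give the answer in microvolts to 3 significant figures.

The full-scale span is 1.05 − (-1.05) = 2.1 V.
Required number of levels: 2.1/197 µV = 10660; smallest N with 2^N ≥ that is 14.
Step size = 2.1/16384 V = 128.17 µV.
RMS noise = LSB/√12 = 37.0 µV.

37.0 µV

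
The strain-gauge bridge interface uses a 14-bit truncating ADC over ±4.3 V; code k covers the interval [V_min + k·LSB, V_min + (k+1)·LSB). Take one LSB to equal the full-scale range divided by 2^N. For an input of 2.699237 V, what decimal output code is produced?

Full-scale range = 4.3 V − (-4.3 V) = 8.6 V. LSB = 8.6 V / 2^14 ≈ 0.5249 mV.
V_in − V_min = 2.699237 − (-4.3) = 6.999237 V.
Divide by LSB: 6.999237 × 16384/8.6 = 13334.3603.
Truncating gives code 13334.

13334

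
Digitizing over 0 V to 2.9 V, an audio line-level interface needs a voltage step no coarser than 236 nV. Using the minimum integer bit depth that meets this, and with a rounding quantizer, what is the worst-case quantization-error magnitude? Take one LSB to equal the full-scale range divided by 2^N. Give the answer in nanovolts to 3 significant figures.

86.4 nV

Full-scale range = 2.9 V.
2.9 V / 236 nV = 1.229e7. Since 2^23 = 8388608 and 2^24 = 16777216, N = 24.
LSB = 2.9 V ÷ 2^24 = 2.9/16777216 V = 172.85 nV.
|e|_max = LSB/2 = 86.4 nV.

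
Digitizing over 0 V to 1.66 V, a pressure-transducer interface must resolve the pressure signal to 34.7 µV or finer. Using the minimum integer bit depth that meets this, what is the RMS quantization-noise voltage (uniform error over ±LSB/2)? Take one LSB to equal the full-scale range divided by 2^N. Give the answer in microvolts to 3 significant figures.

V_FS = 1.66 V.
Need 2^N ≥ 1.66 V / 34.7 µV = 47840 → N_min = 16.
LSB = 1.66 V ÷ 2^16 = 1.66/65536 V = 25.330 µV.
RMS noise = LSB/√12 = 7.31 µV.

7.31 µV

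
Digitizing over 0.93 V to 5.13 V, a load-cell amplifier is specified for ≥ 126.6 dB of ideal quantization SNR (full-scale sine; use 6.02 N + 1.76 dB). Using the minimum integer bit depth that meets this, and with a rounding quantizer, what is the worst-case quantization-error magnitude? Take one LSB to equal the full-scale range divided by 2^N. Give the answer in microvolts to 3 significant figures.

1.00 µV

Range = 5.13 − (0.93) = 4.2 V.
6.02 N + 1.76 ≥ 126.6 gives N ≥ 20.738, so the minimum integer is 21.
LSB = 4.2 V / 2^21 = 2.0027 µV.
Half an LSB is 1.00 µV.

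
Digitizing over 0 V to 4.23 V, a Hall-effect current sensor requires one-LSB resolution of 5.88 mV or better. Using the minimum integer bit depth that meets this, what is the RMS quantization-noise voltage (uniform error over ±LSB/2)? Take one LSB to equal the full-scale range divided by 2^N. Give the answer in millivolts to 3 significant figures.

V_FS = 4.23 V.
4.23 V / 5.88 mV = 719.4. Since 2^9 = 512 and 2^10 = 1024, N = 10.
LSB = 4.23 V ÷ 2^10 = 4.23/1024 V = 4.1309 mV.
RMS noise = LSB/√12 = 1.19 mV.

1.19 mV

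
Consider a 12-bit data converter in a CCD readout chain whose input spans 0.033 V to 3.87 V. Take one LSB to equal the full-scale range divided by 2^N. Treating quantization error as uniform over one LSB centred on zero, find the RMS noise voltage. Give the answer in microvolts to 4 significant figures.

270.4 µV

The full-scale span is 3.87 − (0.033) = 3.837 V.
LSB = 3.837 V ÷ 2^12 = 3.837/4096 V = 0.936768 mV.
σ_q = LSB/√12 = 0.936768 mV/3.4641 = 270.4 µV.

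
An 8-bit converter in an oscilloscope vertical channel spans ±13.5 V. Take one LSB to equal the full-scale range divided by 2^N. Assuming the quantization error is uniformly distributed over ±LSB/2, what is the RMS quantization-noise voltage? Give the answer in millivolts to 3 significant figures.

Range = 13.5 − (-13.5) = 27 V.
LSB = 27 V ÷ 2^8 = 27/256 V = 105.47 mV.
For a uniform distribution on [−LSB/2, +LSB/2], V_rms = LSB/√12 = 105.47 mV/3.4641 = 30.4 mV.

30.4 mV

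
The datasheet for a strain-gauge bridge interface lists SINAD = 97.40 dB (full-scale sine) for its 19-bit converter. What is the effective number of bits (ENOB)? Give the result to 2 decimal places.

15.89 bits

(97.40 − 1.76) / 6.02 = 95.64/6.02 = 15.8870 effective bits.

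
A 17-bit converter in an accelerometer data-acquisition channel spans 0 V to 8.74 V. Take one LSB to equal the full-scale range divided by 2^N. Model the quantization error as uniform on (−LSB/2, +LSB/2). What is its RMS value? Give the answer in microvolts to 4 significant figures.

Full-scale range = 8.74 V.
Step size = 8.74/131072 V = 66.6809 µV.
σ_q = LSB/√12 = 66.6809 µV/3.4641 = 19.25 µV.

19.25 µV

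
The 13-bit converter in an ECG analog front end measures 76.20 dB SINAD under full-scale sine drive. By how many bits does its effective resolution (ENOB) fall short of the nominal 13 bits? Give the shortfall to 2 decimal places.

0.63 bits

Effective bits = (76.20 − 1.76)/6.02 = 12.3654.
Lost resolution: 13 − 12.3654 = 0.6346 bits.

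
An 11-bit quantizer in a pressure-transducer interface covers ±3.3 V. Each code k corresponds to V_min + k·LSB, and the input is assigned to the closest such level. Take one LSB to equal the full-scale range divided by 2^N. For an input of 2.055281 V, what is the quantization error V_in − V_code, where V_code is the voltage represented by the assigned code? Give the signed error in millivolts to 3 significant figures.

−0.774 mV

The full-scale span is 3.3 − (-3.3) = 6.6 V. LSB = 6.6 V / 2^11 ≈ 3.223 mV.
(2.055281 − (-3.3)) / LSB = 5.355281 × 2048/6.6 = 1661.7599. Nearest integer: k = 1662.
V_code = -3.3 + (1662/2048) × 6.6 = 2.056054688 V.
e = 2.055281 − (2.056054688) = −0.774 mV.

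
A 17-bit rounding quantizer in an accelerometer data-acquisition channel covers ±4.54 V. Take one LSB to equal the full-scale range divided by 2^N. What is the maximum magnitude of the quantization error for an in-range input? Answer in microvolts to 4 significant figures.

34.64 µV

Full-scale range = 4.54 V − (-4.54 V) = 9.08 V.
LSB = 9.08 V / 2^17 = 69.2749 µV.
|e|_max = LSB/2 = 34.64 µV.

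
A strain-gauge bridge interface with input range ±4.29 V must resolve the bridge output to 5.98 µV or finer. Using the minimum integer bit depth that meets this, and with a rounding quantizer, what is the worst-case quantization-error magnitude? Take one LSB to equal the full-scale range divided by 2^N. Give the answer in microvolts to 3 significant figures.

2.05 µV

Full-scale range = 4.29 V − (-4.29 V) = 8.58 V.
Required number of levels: 8.58/5.98 µV = 1.4348e6; smallest N with 2^N ≥ that is 21.
Step size = 8.58/2097152 V = 4.0913 µV.
Half an LSB is 2.05 µV.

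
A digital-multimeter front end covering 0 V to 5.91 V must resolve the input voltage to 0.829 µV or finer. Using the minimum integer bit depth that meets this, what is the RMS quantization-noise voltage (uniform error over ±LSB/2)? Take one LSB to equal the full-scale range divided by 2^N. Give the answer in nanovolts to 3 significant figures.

Span = 5.91 V.
Need 2^N ≥ 5.91 V / 0.829 µV = 7.129e6 → N_min = 23.
LSB = 5.91 V ÷ 2^23 = 5.91/8388608 V = 0.70453 µV.
RMS noise = LSB/√12 = 203 nV.

203 nV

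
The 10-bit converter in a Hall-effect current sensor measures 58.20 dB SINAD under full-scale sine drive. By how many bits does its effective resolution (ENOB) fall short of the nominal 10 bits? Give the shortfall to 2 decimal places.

0.62 bits

Effective bits = (58.20 − 1.76)/6.02 = 9.3754.
Lost resolution: 10 − 9.3754 = 0.6246 bits.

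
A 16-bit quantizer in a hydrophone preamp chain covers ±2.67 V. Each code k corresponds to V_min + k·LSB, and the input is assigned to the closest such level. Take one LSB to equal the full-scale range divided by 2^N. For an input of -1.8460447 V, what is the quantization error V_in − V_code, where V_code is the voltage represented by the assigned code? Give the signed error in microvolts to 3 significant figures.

+9.99 µV

Full-scale range = 2.67 V − (-2.67 V) = 5.34 V. LSB = 5.34 V / 2^16 ≈ 81.48 µV.
Position in LSBs: (-1.8460447 − (-2.67)) × 65536/5.34 = 10112.1226; rounding gives k = 10112.
V_code = -2.67 + (10112/65536) × 5.34 = -1.8460546875 V.
e = -1.8460447 − (-1.8460546875) = +9.99 µV.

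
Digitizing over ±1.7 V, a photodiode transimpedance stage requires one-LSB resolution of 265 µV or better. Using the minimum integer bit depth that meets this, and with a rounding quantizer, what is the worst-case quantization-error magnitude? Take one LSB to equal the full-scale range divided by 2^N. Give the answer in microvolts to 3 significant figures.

104 µV

Span: 1.7 V − (-1.7 V) = 3.4 V.
3.4 V / 265 µV = 12830. Since 2^13 = 8192 and 2^14 = 16384, N = 14.
One LSB is 3.4 V / 16384 = 207.52 µV.
Max error for round-to-nearest is LSB/2 = 104 µV.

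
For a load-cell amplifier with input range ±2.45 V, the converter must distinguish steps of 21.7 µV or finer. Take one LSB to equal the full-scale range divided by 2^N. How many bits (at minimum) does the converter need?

Range = 2.45 − (-2.45) = 4.9 V.
Required number of levels: 4.9/21.7 µV = 225810; smallest N with 2^N ≥ that is 18.

18 bits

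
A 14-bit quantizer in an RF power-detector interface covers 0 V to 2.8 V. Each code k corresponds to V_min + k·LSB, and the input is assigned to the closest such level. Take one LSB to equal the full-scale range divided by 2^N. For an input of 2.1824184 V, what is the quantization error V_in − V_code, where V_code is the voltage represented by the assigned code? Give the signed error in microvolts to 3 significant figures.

+45.4 µV

Full-scale range = 2.8 V. LSB = 2.8 V / 2^14 ≈ 170.9 µV.
(2.1824184 − (0)) / LSB = 2.1824184 × 16384/2.8 = 12770.2654. Nearest integer: k = 12770.
V_code = 0 + (12770/16384) × 2.8 = 2.1823730469 V.
Error = V_in − V_code = 2.1824184 − (2.1823730469) = +45.4 µV.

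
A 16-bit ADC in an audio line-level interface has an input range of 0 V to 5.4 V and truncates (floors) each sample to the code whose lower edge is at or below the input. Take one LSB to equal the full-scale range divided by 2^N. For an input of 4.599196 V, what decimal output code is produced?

Span = 5.4 V. LSB = 5.4 V / 2^16 ≈ 82.40 µV.
V_in − V_min = 4.599196 − (0) = 4.599196 V.
Divide by LSB: 4.599196 × 65536/5.4 = 55817.2054.
Truncating gives code 55817.

55817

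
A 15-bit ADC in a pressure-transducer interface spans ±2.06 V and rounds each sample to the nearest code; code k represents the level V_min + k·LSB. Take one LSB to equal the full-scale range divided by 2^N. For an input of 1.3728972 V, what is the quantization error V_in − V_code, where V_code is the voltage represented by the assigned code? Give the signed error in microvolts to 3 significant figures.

Full-scale range = 2.06 V − (-2.06 V) = 4.12 V. LSB = 4.12 V / 2^15 ≈ 125.7 µV.
Position in LSBs: (1.3728972 − (-2.06)) × 32768/4.12 = 27303.1979; rounding gives k = 27303.
V_code = V_min + k × range/2^15 = -2.06 + 27303 × 4.12/32768 = 1.3728723145 V.
e = 1.3728972 − (1.3728723145) = +24.9 µV.

+24.9 µV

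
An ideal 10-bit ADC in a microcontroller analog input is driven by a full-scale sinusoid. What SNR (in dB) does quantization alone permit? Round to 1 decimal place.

6.02(10) + 1.76 = 60.20 + 1.76 = 61.96 dB.

62.0 dB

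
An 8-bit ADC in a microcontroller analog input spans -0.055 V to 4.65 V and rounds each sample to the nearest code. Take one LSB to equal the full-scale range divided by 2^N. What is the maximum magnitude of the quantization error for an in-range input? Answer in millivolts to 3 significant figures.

Range = 4.65 − (-0.055) = 4.705 V.
LSB = 4.705 V / 2^8 = 18.379 mV.
Worst-case error for round-to-nearest is half an LSB: 9.19 mV.

9.19 mV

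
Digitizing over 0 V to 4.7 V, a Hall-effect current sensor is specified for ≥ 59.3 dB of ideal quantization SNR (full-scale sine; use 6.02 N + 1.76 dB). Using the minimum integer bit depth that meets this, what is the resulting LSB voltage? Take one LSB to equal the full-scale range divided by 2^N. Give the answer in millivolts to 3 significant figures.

4.59 mV

Span = 4.7 V.
Solving 6.02 N ≥ 59.3 − 1.76: N ≥ 9.558. Round up → N = 10.
Step size = 4.7/1024 V = 4.59 mV.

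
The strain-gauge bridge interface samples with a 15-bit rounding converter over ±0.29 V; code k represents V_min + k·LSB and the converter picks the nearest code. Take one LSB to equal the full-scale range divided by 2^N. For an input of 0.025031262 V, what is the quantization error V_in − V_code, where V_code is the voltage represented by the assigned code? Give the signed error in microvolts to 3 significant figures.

Span: 0.29 V − (-0.29 V) = 0.58 V. LSB = 0.58 V / 2^15 ≈ 17.70 µV.
(V_in − V_min)/LSB = (0.025031262 − (-0.29)) × 32768/0.58 = 17798.1800 → nearest code k = 17798.
V_code = -0.29 + (17798/32768) × 0.58 = 0.025028076172 V.
Error = V_in − V_code = 0.025031262 − (0.025028076172) = +3.19 µV.

+3.19 µV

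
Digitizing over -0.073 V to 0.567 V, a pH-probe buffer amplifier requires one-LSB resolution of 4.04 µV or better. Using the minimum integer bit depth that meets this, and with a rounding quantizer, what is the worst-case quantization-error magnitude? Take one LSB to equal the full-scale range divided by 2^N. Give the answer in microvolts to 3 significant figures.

1.22 µV

Range = 0.567 − (-0.073) = 0.64 V.
Required number of levels: 0.64/4.04 µV = 158420; smallest N with 2^N ≥ that is 18.
One LSB is 0.64 V / 262144 = 2.4414 µV.
Half an LSB is 1.22 µV.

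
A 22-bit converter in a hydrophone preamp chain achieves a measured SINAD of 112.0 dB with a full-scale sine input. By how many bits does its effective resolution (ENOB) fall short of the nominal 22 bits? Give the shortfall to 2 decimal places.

3.69 bits

N_eff = (112.0 − 1.76)/6.02 = 18.3123 bits.
Lost resolution: 22 − 18.3123 = 3.6877 bits.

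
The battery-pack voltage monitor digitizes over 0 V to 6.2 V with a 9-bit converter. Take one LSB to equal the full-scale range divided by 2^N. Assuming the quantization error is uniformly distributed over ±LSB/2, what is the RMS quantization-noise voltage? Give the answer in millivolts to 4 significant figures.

3.496 mV

V_FS = 6.2 V.
Step size = 6.2/512 V = 12.1094 mV.
σ_q = LSB/√12 = 12.1094 mV/3.4641 = 3.496 mV.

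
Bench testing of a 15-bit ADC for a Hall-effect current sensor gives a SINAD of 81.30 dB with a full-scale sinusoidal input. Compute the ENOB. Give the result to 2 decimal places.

13.21 bits

ENOB = (81.30 − 1.76)/6.02 = 13.2126 bits.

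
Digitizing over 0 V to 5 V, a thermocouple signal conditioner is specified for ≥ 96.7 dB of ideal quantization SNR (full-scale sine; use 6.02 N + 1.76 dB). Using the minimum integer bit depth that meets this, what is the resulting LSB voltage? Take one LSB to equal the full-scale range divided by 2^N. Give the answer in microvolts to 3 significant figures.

V_FS = 5 V.
Solving 6.02 N ≥ 96.7 − 1.76: N ≥ 15.771. Round up → N = 16.
One LSB is 5 V / 65536 = 76.3 µV.

76.3 µV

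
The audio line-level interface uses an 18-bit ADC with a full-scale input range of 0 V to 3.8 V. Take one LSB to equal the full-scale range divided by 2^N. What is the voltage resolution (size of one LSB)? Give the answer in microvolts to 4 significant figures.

V_FS = 3.8 V.
Number of codes = 2^18 = 262144.
One LSB is 3.8 V / 262144 = 14.50 µV.

14.50 µV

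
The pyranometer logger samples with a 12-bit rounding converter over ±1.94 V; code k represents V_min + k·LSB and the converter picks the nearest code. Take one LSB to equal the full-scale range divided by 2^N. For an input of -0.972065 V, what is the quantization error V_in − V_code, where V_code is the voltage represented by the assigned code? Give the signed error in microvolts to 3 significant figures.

The full-scale span is 1.94 − (-1.94) = 3.88 V. LSB = 3.88 V / 2^12 ≈ 0.9473 mV.
(V_in − V_min)/LSB = (-0.972065 − (-1.94)) × 4096/3.88 = 1021.8200 → nearest code k = 1022.
V_code = V_min + k × range/2^12 = -1.94 + 1022 × 3.88/4096 = -0.9718945313 V.
Error = V_in − V_code = -0.972065 − (-0.9718945313) = −170 µV.

−170 µV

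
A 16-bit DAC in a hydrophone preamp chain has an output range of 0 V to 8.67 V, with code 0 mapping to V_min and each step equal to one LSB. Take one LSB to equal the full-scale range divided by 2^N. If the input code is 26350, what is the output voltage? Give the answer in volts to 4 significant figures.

V_FS = 8.67 V. LSB = 8.67 V / 2^16.
V_out = V_min + code × LSB = 0 V + 26350 × 8.67 V / 65536
      = 0 + 3.48594 = 3.48594 V.

3.486 V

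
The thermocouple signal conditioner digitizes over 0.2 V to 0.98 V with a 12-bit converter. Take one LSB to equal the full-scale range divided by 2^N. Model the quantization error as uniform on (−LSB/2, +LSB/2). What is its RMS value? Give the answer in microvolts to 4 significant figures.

54.97 µV

Span: 0.98 V − (0.2 V) = 0.78 V.
LSB = 0.78 V ÷ 2^12 = 0.78/4096 V = 190.430 µV.
For a uniform distribution on [−LSB/2, +LSB/2], V_rms = LSB/√12 = 190.430 µV/3.4641 = 54.97 µV.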